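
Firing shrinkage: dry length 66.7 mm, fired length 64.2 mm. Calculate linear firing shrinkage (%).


FS = (66.7 - 64.2) / 66.7 * 100 = 3.75%

3.75


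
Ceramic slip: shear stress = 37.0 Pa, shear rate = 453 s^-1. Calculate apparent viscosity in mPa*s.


eta = tau/gamma * 1000 = 37.0/453 * 1000 = 81.7 mPa*s

81.7


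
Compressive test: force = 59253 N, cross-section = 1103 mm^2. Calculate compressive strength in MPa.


CS = 59253 / 1103 = 53.7 MPa

53.7


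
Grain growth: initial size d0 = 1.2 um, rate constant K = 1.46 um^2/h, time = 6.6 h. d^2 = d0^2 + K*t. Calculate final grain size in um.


d^2 = 1.2^2 + 1.46*6.6 = 11.076
d = sqrt(11.076) = 3.33 um

3.33


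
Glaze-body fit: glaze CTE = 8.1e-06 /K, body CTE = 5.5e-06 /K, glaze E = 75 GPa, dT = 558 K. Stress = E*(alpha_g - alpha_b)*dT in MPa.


Stress = 75*1000*(8.1e-06 - 5.5e-06)*558 = 108.8 MPa

108.8


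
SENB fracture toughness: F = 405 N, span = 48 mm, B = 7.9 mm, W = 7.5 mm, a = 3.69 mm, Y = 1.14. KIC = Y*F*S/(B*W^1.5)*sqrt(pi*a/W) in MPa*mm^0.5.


KIC = 1.14*405*48/(7.9*7.5^1.5)*sqrt(pi*3.69/7.5) = 169.8

169.8


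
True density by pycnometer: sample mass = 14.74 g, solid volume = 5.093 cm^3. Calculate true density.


TD = 14.74 / 5.093 = 2.894 g/cm^3

2.894


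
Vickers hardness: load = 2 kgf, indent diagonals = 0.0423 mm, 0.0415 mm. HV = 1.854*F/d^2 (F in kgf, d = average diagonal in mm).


d_avg = (0.0423+0.0415)/2 = 0.0419 mm
HV = 1.854*2/0.0419^2 = 2112

2112


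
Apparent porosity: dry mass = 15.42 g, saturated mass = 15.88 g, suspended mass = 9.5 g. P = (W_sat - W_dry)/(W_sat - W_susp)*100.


P = (15.88 - 15.42) / (15.88 - 9.5) * 100 = 0.46 / 6.38 * 100 = 7.2%

7.2


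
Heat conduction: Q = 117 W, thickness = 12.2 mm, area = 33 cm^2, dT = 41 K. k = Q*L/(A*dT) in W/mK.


k = 117*12.2/1000/(33/10000*41) = 10.55 W/mK

10.55


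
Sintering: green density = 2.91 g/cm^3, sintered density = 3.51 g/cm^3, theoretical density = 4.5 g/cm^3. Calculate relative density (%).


Relative = 3.51 / 4.5 * 100 = 78.0%

78.0


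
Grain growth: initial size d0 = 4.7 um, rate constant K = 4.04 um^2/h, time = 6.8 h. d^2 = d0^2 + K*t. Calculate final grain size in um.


d^2 = 4.7^2 + 4.04*6.8 = 49.562
d = sqrt(49.562) = 7.04 um

7.04


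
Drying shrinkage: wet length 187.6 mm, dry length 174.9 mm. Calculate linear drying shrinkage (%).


DS = (187.6 - 174.9) / 187.6 * 100 = 6.77%

6.77


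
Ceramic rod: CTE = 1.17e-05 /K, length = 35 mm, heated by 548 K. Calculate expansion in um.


dL = 1.17e-05 * 35 * 548 * 1000 = 224.406 um

224.406


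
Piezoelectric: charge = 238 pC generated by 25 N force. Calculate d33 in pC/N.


d33 = 238 / 25 = 9.5 pC/N

9.5


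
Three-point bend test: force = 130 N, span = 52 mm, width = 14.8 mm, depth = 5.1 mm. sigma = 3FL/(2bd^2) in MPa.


sigma = 3*130*52/(2*14.8*5.1^2) = 26.3 MPa

26.3


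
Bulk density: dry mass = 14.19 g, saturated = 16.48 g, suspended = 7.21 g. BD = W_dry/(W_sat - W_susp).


BD = 14.19 / (16.48 - 7.21) = 14.19 / 9.27 = 1.531 g/cm^3

1.531


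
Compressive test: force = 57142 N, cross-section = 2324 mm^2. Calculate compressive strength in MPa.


CS = 57142 / 2324 = 24.6 MPa

24.6


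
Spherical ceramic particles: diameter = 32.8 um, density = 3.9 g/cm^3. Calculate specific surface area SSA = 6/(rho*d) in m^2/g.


SSA = 6 / (3.9 * 32.8) = 0.047 m^2/g

0.047


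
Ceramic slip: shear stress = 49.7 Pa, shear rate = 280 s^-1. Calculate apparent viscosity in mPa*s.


eta = tau/gamma * 1000 = 49.7/280 * 1000 = 177.5 mPa*s

177.5


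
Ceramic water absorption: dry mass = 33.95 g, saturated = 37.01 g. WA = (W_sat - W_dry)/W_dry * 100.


WA = (37.01 - 33.95) / 33.95 * 100 = 9.01%

9.01


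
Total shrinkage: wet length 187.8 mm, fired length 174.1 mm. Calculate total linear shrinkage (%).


TS = (187.8 - 174.1) / 187.8 * 100 = 7.29%

7.29


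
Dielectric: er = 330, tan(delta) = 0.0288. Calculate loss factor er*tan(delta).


Loss = 330 * 0.0288 = 9.504

9.504


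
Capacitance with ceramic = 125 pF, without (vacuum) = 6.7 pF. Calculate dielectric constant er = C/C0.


er = 125 / 6.7 = 18.66

18.66


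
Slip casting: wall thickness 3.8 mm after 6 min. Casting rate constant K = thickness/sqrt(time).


K = 3.8 / sqrt(6) = 3.8 / 2.4495 = 1.551 mm/min^0.5

1.551


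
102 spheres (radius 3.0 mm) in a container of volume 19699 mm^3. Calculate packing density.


V_sphere = 4/3*pi*3.0^3 = 113.0973 mm^3
Total V = 102*113.0973 = 11535.9246 mm^3
PD = 11535.9246 / 19699 = 0.586

0.586


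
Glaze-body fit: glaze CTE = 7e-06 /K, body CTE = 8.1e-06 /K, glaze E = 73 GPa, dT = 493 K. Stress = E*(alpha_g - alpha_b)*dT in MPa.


Stress = 73*1000*(7e-06 - 8.1e-06)*493 = -39.6 MPa

-39.6


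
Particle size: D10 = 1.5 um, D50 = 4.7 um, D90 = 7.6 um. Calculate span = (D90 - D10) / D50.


Span = (7.6 - 1.5) / 4.7 = 6.1 / 4.7 = 1.298

1.298


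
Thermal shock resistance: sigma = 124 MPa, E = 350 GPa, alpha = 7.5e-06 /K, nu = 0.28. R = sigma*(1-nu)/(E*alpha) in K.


R = 124*(1-0.28)/(350*1000*7.5e-06) = 34 K

34


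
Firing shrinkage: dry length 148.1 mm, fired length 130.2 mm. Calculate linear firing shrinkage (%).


FS = (148.1 - 130.2) / 148.1 * 100 = 12.09%

12.09


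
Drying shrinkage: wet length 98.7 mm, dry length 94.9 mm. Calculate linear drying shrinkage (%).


DS = (98.7 - 94.9) / 98.7 * 100 = 3.85%

3.85


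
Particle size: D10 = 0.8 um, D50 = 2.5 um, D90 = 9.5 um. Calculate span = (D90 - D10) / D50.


Span = (9.5 - 0.8) / 2.5 = 8.7 / 2.5 = 3.48

3.48


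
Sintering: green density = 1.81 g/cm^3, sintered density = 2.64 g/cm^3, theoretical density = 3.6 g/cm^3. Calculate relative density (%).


Relative = 2.64 / 3.6 * 100 = 73.3%

73.3


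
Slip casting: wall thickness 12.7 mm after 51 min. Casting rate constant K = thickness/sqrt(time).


K = 12.7 / sqrt(51) = 12.7 / 7.1414 = 1.778 mm/min^0.5

1.778


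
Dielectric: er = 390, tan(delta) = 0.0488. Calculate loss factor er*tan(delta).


Loss = 390 * 0.0488 = 19.032

19.032


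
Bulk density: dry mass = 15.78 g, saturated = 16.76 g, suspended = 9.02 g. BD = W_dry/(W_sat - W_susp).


BD = 15.78 / (16.76 - 9.02) = 15.78 / 7.74 = 2.039 g/cm^3

2.039


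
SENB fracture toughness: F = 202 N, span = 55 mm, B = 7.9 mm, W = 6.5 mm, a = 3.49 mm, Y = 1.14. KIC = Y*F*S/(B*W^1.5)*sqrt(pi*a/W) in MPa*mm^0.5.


KIC = 1.14*202*55/(7.9*6.5^1.5)*sqrt(pi*3.49/6.5) = 125.65

125.65


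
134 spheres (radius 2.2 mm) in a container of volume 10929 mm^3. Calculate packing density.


V_sphere = 4/3*pi*2.2^3 = 44.6022 mm^3
Total V = 134*44.6022 = 5976.6948 mm^3
PD = 5976.6948 / 10929 = 0.547

0.547


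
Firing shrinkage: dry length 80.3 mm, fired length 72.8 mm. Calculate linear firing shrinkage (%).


FS = (80.3 - 72.8) / 80.3 * 100 = 9.34%

9.34


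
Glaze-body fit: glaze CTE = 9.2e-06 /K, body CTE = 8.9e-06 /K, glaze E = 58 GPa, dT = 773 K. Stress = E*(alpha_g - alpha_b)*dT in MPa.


Stress = 58*1000*(9.2e-06 - 8.9e-06)*773 = 13.5 MPa

13.5


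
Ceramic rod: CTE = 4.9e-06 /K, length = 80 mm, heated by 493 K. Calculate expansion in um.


dL = 4.9e-06 * 80 * 493 * 1000 = 193.256 um

193.256


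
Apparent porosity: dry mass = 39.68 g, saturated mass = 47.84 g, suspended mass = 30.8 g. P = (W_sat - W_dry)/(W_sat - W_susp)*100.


P = (47.84 - 39.68) / (47.84 - 30.8) * 100 = 8.16 / 17.04 * 100 = 47.9%

47.9


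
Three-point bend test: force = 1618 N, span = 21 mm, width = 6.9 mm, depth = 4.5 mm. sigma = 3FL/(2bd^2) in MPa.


sigma = 3*1618*21/(2*6.9*4.5^2) = 364.8 MPa

364.8


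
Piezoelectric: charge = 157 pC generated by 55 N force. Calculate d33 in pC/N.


d33 = 157 / 55 = 2.9 pC/N

2.9


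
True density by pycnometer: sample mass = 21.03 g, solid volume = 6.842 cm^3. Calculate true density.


TD = 21.03 / 6.842 = 3.074 g/cm^3

3.074


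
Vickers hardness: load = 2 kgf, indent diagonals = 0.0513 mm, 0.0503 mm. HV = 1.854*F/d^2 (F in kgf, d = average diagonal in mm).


d_avg = (0.0513+0.0503)/2 = 0.0508 mm
HV = 1.854*2/0.0508^2 = 1437

1437


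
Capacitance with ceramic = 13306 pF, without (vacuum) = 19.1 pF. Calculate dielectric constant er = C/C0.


er = 13306 / 19.1 = 696.65

696.65


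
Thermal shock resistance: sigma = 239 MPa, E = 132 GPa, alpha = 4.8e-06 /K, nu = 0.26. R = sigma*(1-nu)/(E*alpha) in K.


R = 239*(1-0.26)/(132*1000*4.8e-06) = 279 K

279


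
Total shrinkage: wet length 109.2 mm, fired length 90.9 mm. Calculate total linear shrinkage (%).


TS = (109.2 - 90.9) / 109.2 * 100 = 16.76%

16.76


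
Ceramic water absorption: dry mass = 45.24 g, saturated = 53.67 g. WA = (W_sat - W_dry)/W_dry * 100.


WA = (53.67 - 45.24) / 45.24 * 100 = 18.63%

18.63


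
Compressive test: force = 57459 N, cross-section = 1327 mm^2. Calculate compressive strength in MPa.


CS = 57459 / 1327 = 43.3 MPa

43.3


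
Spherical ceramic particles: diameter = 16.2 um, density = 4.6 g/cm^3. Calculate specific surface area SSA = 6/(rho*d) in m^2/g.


SSA = 6 / (4.6 * 16.2) = 0.081 m^2/g

0.081


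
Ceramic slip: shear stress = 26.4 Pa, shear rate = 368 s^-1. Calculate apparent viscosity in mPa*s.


eta = tau/gamma * 1000 = 26.4/368 * 1000 = 71.7 mPa*s

71.7


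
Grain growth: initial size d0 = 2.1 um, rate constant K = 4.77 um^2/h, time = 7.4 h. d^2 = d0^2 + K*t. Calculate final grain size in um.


d^2 = 2.1^2 + 4.77*7.4 = 39.708
d = sqrt(39.708) = 6.3 um

6.3


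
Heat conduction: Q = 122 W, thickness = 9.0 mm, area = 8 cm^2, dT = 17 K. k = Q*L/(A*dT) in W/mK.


k = 122*9.0/1000/(8/10000*17) = 80.74 W/mK

80.74


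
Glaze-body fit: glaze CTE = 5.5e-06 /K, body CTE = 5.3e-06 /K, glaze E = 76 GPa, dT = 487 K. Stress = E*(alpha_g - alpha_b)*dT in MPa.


Stress = 76*1000*(5.5e-06 - 5.3e-06)*487 = 7.4 MPa

7.4


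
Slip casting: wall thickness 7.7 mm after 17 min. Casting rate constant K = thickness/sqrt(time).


K = 7.7 / sqrt(17) = 7.7 / 4.1231 = 1.868 mm/min^0.5

1.868


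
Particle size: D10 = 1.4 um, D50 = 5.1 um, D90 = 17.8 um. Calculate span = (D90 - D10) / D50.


Span = (17.8 - 1.4) / 5.1 = 16.4 / 5.1 = 3.216

3.216


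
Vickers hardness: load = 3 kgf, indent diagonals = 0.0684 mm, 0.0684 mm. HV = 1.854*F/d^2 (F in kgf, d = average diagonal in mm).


d_avg = (0.0684+0.0684)/2 = 0.0684 mm
HV = 1.854*3/0.0684^2 = 1189

1189


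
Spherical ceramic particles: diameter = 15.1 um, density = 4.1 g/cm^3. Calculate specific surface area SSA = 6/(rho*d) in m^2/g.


SSA = 6 / (4.1 * 15.1) = 0.097 m^2/g

0.097


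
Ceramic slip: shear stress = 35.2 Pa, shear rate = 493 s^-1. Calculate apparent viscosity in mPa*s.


eta = tau/gamma * 1000 = 35.2/493 * 1000 = 71.4 mPa*s

71.4


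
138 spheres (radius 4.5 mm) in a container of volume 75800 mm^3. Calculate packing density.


V_sphere = 4/3*pi*4.5^3 = 381.7035 mm^3
Total V = 138*381.7035 = 52675.083 mm^3
PD = 52675.083 / 75800 = 0.695

0.695


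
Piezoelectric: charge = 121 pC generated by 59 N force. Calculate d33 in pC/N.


d33 = 121 / 59 = 2.1 pC/N

2.1


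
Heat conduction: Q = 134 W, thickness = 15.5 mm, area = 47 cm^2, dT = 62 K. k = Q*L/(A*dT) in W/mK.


k = 134*15.5/1000/(47/10000*62) = 7.13 W/mK

7.13


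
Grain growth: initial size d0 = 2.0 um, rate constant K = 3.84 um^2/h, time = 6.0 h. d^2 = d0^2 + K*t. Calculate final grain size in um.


d^2 = 2.0^2 + 3.84*6.0 = 27.04
d = sqrt(27.04) = 5.2 um

5.2


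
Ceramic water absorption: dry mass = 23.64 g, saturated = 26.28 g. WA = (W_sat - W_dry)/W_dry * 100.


WA = (26.28 - 23.64) / 23.64 * 100 = 11.17%

11.17


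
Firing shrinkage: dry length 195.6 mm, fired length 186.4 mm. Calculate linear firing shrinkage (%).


FS = (195.6 - 186.4) / 195.6 * 100 = 4.7%

4.7


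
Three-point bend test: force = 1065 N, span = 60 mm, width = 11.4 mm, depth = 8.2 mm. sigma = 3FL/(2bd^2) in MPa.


sigma = 3*1065*60/(2*11.4*8.2^2) = 125.0 MPa

125.0


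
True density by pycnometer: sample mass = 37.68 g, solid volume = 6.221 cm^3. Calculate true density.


TD = 37.68 / 6.221 = 6.057 g/cm^3

6.057


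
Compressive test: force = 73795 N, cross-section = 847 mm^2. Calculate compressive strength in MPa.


CS = 73795 / 847 = 87.1 MPa

87.1


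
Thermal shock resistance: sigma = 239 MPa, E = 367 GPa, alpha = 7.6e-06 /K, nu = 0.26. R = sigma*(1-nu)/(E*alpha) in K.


R = 239*(1-0.26)/(367*1000*7.6e-06) = 63 K

63


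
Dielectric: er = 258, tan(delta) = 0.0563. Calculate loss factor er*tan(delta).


Loss = 258 * 0.0563 = 14.525

14.525


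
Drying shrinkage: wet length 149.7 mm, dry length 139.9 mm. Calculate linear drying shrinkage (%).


DS = (149.7 - 139.9) / 149.7 * 100 = 6.55%

6.55


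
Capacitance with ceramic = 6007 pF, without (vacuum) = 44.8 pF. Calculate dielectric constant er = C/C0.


er = 6007 / 44.8 = 134.08

134.08


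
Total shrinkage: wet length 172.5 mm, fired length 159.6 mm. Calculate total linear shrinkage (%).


TS = (172.5 - 159.6) / 172.5 * 100 = 7.48%

7.48


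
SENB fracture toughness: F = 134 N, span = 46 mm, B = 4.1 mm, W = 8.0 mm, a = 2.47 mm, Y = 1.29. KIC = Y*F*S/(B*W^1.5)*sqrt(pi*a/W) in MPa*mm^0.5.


KIC = 1.29*134*46/(4.1*8.0^1.5)*sqrt(pi*2.47/8.0) = 84.41

84.41


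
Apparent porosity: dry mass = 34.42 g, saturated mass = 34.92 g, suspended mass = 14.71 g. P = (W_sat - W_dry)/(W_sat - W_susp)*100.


P = (34.92 - 34.42) / (34.92 - 14.71) * 100 = 0.5 / 20.21 * 100 = 2.5%

2.5


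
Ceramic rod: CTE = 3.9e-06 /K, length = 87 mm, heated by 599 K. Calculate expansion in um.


dL = 3.9e-06 * 87 * 599 * 1000 = 203.241 um

203.241


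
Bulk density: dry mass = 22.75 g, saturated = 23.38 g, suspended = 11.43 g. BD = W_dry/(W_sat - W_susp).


BD = 22.75 / (23.38 - 11.43) = 22.75 / 11.95 = 1.904 g/cm^3

1.904


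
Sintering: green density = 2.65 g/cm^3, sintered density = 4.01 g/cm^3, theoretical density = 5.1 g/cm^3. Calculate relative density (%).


Relative = 4.01 / 5.1 * 100 = 78.6%

78.6


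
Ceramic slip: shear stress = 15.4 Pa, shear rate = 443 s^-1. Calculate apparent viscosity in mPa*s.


eta = tau/gamma * 1000 = 15.4/443 * 1000 = 34.8 mPa*s

34.8


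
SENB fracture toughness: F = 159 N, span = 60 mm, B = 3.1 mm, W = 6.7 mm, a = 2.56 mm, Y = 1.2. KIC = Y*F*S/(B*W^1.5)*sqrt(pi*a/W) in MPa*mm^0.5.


KIC = 1.2*159*60/(3.1*6.7^1.5)*sqrt(pi*2.56/6.7) = 233.3

233.3


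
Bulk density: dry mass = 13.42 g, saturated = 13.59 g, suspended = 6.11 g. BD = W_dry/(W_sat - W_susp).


BD = 13.42 / (13.59 - 6.11) = 13.42 / 7.48 = 1.794 g/cm^3

1.794


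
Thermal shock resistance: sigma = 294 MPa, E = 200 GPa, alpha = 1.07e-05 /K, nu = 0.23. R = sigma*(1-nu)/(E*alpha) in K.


R = 294*(1-0.23)/(200*1000*1.07e-05) = 106 K

106


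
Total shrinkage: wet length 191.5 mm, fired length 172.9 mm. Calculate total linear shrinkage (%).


TS = (191.5 - 172.9) / 191.5 * 100 = 9.71%

9.71


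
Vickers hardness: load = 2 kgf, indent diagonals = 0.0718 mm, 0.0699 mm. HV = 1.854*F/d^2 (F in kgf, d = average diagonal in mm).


d_avg = (0.0718+0.0699)/2 = 0.07085 mm
HV = 1.854*2/0.07085^2 = 739

739


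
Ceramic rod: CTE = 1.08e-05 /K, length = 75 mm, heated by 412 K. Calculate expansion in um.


dL = 1.08e-05 * 75 * 412 * 1000 = 333.72 um

333.72


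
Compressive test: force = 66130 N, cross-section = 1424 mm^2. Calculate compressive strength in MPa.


CS = 66130 / 1424 = 46.4 MPa

46.4


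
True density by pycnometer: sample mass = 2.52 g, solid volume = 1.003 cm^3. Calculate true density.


TD = 2.52 / 1.003 = 2.512 g/cm^3

2.512


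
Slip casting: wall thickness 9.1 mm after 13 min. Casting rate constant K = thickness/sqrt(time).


K = 9.1 / sqrt(13) = 9.1 / 3.6056 = 2.524 mm/min^0.5

2.524


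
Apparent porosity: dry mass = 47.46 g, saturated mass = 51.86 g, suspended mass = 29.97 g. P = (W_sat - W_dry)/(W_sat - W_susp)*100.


P = (51.86 - 47.46) / (51.86 - 29.97) * 100 = 4.4 / 21.89 * 100 = 20.1%

20.1


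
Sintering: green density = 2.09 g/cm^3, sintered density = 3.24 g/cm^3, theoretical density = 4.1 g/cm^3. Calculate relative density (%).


Relative = 3.24 / 4.1 * 100 = 79.0%

79.0


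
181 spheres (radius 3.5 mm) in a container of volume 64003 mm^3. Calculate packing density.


V_sphere = 4/3*pi*3.5^3 = 179.5944 mm^3
Total V = 181*179.5944 = 32506.5864 mm^3
PD = 32506.5864 / 64003 = 0.508

0.508


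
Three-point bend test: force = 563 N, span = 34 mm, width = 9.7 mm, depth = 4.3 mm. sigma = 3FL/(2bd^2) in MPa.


sigma = 3*563*34/(2*9.7*4.3^2) = 160.1 MPa

160.1


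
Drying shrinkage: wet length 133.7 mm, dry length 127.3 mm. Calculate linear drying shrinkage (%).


DS = (133.7 - 127.3) / 133.7 * 100 = 4.79%

4.79


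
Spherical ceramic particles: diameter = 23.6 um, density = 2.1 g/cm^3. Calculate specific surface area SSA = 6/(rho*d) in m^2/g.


SSA = 6 / (2.1 * 23.6) = 0.121 m^2/g

0.121


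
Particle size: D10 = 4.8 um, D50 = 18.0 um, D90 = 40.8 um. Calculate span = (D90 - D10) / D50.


Span = (40.8 - 4.8) / 18.0 = 36.0 / 18.0 = 2.0

2.0


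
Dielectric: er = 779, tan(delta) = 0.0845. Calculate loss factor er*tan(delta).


Loss = 779 * 0.0845 = 65.826

65.826


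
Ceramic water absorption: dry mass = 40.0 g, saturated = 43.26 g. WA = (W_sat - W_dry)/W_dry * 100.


WA = (43.26 - 40.0) / 40.0 * 100 = 8.15%

8.15


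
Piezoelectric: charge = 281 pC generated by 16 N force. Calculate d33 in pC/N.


d33 = 281 / 16 = 17.6 pC/N

17.6


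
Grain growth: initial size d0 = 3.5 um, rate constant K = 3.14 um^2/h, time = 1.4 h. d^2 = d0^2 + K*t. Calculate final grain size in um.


d^2 = 3.5^2 + 3.14*1.4 = 16.646
d = sqrt(16.646) = 4.08 um

4.08


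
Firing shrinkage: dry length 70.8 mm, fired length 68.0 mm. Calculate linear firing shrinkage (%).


FS = (70.8 - 68.0) / 70.8 * 100 = 3.95%

3.95


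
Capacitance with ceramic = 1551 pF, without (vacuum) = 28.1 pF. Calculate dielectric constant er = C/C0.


er = 1551 / 28.1 = 55.2

55.2


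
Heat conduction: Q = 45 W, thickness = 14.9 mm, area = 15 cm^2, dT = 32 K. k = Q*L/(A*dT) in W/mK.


k = 45*14.9/1000/(15/10000*32) = 13.97 W/mK

13.97


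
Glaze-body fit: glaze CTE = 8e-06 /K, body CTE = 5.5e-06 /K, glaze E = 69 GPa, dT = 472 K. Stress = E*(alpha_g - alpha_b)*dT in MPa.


Stress = 69*1000*(8e-06 - 5.5e-06)*472 = 81.4 MPa

81.4


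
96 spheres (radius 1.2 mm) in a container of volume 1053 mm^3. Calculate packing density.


V_sphere = 4/3*pi*1.2^3 = 7.2382 mm^3
Total V = 96*7.2382 = 694.8672 mm^3
PD = 694.8672 / 1053 = 0.66

0.66


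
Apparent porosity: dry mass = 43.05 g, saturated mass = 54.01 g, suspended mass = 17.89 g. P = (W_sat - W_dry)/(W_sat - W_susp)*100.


P = (54.01 - 43.05) / (54.01 - 17.89) * 100 = 10.96 / 36.12 * 100 = 30.3%

30.3


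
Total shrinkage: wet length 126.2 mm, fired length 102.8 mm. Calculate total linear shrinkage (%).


TS = (126.2 - 102.8) / 126.2 * 100 = 18.54%

18.54


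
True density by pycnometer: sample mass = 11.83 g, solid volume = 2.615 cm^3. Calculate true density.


TD = 11.83 / 2.615 = 4.524 g/cm^3

4.524


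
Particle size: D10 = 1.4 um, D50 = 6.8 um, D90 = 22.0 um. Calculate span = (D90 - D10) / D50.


Span = (22.0 - 1.4) / 6.8 = 20.6 / 6.8 = 3.029

3.029


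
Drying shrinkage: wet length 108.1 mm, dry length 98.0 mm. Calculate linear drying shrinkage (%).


DS = (108.1 - 98.0) / 108.1 * 100 = 9.34%

9.34


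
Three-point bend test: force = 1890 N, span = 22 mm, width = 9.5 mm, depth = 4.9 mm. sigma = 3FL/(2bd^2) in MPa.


sigma = 3*1890*22/(2*9.5*4.9^2) = 273.4 MPa

273.4


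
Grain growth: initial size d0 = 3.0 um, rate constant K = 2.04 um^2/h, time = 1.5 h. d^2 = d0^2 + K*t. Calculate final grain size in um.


d^2 = 3.0^2 + 2.04*1.5 = 12.06
d = sqrt(12.06) = 3.47 um

3.47


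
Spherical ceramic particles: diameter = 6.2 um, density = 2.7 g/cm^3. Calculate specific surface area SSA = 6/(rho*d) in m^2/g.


SSA = 6 / (2.7 * 6.2) = 0.358 m^2/g

0.358


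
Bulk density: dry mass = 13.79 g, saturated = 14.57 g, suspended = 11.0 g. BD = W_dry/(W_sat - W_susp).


BD = 13.79 / (14.57 - 11.0) = 13.79 / 3.57 = 3.863 g/cm^3

3.863


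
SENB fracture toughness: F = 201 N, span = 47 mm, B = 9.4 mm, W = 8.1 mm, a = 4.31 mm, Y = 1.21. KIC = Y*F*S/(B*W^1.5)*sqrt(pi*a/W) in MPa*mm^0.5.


KIC = 1.21*201*47/(9.4*8.1^1.5)*sqrt(pi*4.31/8.1) = 68.2

68.2


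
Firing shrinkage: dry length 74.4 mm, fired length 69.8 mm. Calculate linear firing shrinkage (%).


FS = (74.4 - 69.8) / 74.4 * 100 = 6.18%

6.18


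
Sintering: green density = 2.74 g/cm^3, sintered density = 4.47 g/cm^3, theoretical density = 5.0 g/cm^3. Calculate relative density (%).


Relative = 4.47 / 5.0 * 100 = 89.4%

89.4


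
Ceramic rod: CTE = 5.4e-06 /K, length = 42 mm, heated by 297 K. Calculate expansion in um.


dL = 5.4e-06 * 42 * 297 * 1000 = 67.36 um

67.36


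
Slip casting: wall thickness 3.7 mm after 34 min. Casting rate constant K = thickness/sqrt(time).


K = 3.7 / sqrt(34) = 3.7 / 5.831 = 0.635 mm/min^0.5

0.635


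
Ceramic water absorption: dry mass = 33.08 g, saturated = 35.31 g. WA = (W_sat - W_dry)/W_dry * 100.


WA = (35.31 - 33.08) / 33.08 * 100 = 6.74%

6.74


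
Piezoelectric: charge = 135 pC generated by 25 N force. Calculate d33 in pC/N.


d33 = 135 / 25 = 5.4 pC/N

5.4


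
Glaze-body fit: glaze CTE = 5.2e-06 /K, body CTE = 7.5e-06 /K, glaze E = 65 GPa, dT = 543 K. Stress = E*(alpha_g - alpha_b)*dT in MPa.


Stress = 65*1000*(5.2e-06 - 7.5e-06)*543 = -81.2 MPa

-81.2


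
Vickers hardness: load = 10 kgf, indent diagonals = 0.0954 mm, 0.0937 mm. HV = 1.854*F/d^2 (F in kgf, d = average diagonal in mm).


d_avg = (0.0954+0.0937)/2 = 0.09455 mm
HV = 1.854*10/0.09455^2 = 2074

2074


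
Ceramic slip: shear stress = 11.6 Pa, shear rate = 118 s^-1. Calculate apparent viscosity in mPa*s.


eta = tau/gamma * 1000 = 11.6/118 * 1000 = 98.3 mPa*s

98.3


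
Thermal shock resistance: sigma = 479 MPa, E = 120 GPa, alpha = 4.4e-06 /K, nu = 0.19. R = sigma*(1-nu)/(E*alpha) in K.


R = 479*(1-0.19)/(120*1000*4.4e-06) = 735 K

735


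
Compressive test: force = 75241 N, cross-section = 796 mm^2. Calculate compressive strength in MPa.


CS = 75241 / 796 = 94.5 MPa

94.5


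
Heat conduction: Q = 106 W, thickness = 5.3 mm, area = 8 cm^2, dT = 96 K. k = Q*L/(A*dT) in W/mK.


k = 106*5.3/1000/(8/10000*96) = 7.32 W/mK

7.32


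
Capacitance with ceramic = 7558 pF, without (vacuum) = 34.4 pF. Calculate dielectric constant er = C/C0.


er = 7558 / 34.4 = 219.71

219.71


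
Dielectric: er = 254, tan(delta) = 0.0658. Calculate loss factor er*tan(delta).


Loss = 254 * 0.0658 = 16.713

16.713


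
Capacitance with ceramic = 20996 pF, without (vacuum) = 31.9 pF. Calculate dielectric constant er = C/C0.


er = 20996 / 31.9 = 658.18

658.18


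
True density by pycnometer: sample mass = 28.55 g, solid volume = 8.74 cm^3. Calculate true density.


TD = 28.55 / 8.74 = 3.267 g/cm^3

3.267


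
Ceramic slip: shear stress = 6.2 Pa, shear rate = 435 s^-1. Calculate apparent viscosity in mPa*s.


eta = tau/gamma * 1000 = 6.2/435 * 1000 = 14.3 mPa*s

14.3


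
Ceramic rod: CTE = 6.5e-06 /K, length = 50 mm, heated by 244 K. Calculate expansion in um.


dL = 6.5e-06 * 50 * 244 * 1000 = 79.3 um

79.3


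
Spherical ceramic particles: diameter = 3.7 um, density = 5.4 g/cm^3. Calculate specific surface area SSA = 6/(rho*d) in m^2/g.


SSA = 6 / (5.4 * 3.7) = 0.3 m^2/g

0.3


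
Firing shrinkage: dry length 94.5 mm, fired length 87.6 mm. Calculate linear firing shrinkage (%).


FS = (94.5 - 87.6) / 94.5 * 100 = 7.3%

7.3


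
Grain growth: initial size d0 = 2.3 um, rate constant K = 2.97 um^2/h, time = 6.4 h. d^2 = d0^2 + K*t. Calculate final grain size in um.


d^2 = 2.3^2 + 2.97*6.4 = 24.298
d = sqrt(24.298) = 4.93 um

4.93


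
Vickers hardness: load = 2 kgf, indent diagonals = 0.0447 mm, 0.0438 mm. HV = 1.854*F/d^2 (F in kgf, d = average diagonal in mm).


d_avg = (0.0447+0.0438)/2 = 0.04425 mm
HV = 1.854*2/0.04425^2 = 1894

1894


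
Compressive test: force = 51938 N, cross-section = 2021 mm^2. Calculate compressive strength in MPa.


CS = 51938 / 2021 = 25.7 MPa

25.7


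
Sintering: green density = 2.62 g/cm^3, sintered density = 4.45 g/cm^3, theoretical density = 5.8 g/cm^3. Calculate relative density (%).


Relative = 4.45 / 5.8 * 100 = 76.7%

76.7


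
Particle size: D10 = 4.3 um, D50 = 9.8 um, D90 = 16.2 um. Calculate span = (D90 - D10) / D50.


Span = (16.2 - 4.3) / 9.8 = 11.9 / 9.8 = 1.214

1.214


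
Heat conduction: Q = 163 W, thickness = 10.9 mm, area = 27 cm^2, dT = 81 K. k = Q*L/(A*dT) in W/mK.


k = 163*10.9/1000/(27/10000*81) = 8.12 W/mK

8.12


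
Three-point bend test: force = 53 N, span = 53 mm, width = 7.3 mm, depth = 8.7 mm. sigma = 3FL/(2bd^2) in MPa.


sigma = 3*53*53/(2*7.3*8.7^2) = 7.6 MPa

7.6


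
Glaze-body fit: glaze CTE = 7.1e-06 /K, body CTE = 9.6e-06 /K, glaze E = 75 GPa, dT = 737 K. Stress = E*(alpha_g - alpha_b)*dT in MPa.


Stress = 75*1000*(7.1e-06 - 9.6e-06)*737 = -138.2 MPa

-138.2


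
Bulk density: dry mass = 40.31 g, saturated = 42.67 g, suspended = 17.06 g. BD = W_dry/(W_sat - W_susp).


BD = 40.31 / (42.67 - 17.06) = 40.31 / 25.61 = 1.574 g/cm^3

1.574


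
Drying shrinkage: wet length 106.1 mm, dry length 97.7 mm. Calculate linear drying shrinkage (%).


DS = (106.1 - 97.7) / 106.1 * 100 = 7.92%

7.92


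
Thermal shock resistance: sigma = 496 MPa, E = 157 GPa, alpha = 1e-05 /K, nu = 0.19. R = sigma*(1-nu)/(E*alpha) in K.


R = 496*(1-0.19)/(157*1000*1e-05) = 256 K

256


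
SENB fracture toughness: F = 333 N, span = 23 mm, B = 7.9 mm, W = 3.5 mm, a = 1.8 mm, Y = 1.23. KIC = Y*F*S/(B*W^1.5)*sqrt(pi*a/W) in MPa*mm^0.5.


KIC = 1.23*333*23/(7.9*3.5^1.5)*sqrt(pi*1.8/3.5) = 231.49

231.49


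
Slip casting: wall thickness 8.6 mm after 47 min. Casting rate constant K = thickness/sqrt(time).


K = 8.6 / sqrt(47) = 8.6 / 6.8557 = 1.254 mm/min^0.5

1.254


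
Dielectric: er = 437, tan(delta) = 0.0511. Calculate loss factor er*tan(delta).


Loss = 437 * 0.0511 = 22.331

22.331


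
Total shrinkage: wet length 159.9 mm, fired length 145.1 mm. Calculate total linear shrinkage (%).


TS = (159.9 - 145.1) / 159.9 * 100 = 9.26%

9.26


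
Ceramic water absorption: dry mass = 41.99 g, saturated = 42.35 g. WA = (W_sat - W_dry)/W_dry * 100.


WA = (42.35 - 41.99) / 41.99 * 100 = 0.86%

0.86


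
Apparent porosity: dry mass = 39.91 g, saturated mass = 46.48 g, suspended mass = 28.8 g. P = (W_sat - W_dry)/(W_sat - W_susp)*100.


P = (46.48 - 39.91) / (46.48 - 28.8) * 100 = 6.57 / 17.68 * 100 = 37.2%

37.2


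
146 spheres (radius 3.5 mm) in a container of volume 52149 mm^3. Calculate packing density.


V_sphere = 4/3*pi*3.5^3 = 179.5944 mm^3
Total V = 146*179.5944 = 26220.7824 mm^3
PD = 26220.7824 / 52149 = 0.503

0.503


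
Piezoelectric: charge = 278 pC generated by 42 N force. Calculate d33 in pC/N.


d33 = 278 / 42 = 6.6 pC/N

6.6


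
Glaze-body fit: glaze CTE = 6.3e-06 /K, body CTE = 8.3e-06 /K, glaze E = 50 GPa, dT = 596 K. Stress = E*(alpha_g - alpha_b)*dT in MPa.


Stress = 50*1000*(6.3e-06 - 8.3e-06)*596 = -59.6 MPa

-59.6


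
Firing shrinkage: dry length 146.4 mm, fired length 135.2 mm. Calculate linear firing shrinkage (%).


FS = (146.4 - 135.2) / 146.4 * 100 = 7.65%

7.65


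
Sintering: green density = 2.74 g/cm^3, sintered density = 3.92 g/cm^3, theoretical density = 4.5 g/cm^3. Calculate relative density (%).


Relative = 3.92 / 4.5 * 100 = 87.1%

87.1


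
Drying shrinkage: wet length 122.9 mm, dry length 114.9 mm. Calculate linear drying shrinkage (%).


DS = (122.9 - 114.9) / 122.9 * 100 = 6.51%

6.51


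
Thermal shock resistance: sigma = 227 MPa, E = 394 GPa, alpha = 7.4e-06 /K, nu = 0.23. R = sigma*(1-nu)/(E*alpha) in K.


R = 227*(1-0.23)/(394*1000*7.4e-06) = 60 K

60


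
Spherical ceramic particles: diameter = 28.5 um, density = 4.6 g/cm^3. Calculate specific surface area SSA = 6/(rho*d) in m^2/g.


SSA = 6 / (4.6 * 28.5) = 0.046 m^2/g

0.046


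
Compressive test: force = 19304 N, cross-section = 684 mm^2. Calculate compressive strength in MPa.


CS = 19304 / 684 = 28.2 MPa

28.2


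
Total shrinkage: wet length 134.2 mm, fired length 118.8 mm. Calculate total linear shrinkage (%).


TS = (134.2 - 118.8) / 134.2 * 100 = 11.48%

11.48


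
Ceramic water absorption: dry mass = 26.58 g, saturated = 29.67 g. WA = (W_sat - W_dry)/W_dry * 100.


WA = (29.67 - 26.58) / 26.58 * 100 = 11.63%

11.63


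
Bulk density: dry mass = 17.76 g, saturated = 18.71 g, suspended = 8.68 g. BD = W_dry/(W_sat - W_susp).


BD = 17.76 / (18.71 - 8.68) = 17.76 / 10.03 = 1.771 g/cm^3

1.771


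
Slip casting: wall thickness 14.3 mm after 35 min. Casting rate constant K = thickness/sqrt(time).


K = 14.3 / sqrt(35) = 14.3 / 5.9161 = 2.417 mm/min^0.5

2.417


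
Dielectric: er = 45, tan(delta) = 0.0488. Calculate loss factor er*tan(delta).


Loss = 45 * 0.0488 = 2.196

2.196


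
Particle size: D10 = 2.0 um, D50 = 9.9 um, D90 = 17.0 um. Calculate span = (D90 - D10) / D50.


Span = (17.0 - 2.0) / 9.9 = 15.0 / 9.9 = 1.515

1.515


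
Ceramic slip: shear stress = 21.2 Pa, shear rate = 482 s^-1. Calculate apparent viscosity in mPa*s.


eta = tau/gamma * 1000 = 21.2/482 * 1000 = 44.0 mPa*s

44.0


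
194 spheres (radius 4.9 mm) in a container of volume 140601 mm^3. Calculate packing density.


V_sphere = 4/3*pi*4.9^3 = 492.807 mm^3
Total V = 194*492.807 = 95604.558 mm^3
PD = 95604.558 / 140601 = 0.68

0.68


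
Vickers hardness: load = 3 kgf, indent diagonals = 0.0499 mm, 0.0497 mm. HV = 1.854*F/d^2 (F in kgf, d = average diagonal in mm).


d_avg = (0.0499+0.0497)/2 = 0.0498 mm
HV = 1.854*3/0.0498^2 = 2243

2243


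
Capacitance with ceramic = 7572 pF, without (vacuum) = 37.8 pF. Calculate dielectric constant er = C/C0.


er = 7572 / 37.8 = 200.32

200.32


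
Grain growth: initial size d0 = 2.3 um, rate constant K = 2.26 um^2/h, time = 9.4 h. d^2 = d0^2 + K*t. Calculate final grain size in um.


d^2 = 2.3^2 + 2.26*9.4 = 26.534
d = sqrt(26.534) = 5.15 um

5.15


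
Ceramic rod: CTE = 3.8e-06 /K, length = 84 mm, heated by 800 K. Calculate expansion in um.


dL = 3.8e-06 * 84 * 800 * 1000 = 255.36 um

255.36


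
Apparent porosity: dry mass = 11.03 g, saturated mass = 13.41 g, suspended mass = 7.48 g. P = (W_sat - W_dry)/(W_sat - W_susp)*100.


P = (13.41 - 11.03) / (13.41 - 7.48) * 100 = 2.38 / 5.93 * 100 = 40.1%

40.1


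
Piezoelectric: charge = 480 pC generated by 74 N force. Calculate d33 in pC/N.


d33 = 480 / 74 = 6.5 pC/N

6.5


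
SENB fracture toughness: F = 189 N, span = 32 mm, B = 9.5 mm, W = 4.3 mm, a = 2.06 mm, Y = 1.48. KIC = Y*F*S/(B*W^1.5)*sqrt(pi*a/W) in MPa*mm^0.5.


KIC = 1.48*189*32/(9.5*4.3^1.5)*sqrt(pi*2.06/4.3) = 129.63

129.63


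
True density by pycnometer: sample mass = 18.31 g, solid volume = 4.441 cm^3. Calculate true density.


TD = 18.31 / 4.441 = 4.123 g/cm^3

4.123


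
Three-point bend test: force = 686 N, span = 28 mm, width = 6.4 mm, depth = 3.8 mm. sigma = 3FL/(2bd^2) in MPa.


sigma = 3*686*28/(2*6.4*3.8^2) = 311.8 MPa

311.8


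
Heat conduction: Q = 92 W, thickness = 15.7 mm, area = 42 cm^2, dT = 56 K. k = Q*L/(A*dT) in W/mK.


k = 92*15.7/1000/(42/10000*56) = 6.14 W/mK

6.14


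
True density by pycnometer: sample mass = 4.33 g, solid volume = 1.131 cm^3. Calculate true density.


TD = 4.33 / 1.131 = 3.828 g/cm^3

3.828


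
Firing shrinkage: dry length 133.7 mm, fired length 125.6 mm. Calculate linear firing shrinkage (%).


FS = (133.7 - 125.6) / 133.7 * 100 = 6.06%

6.06


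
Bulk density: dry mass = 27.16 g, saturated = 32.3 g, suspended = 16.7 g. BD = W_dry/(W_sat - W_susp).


BD = 27.16 / (32.3 - 16.7) = 27.16 / 15.6 = 1.741 g/cm^3

1.741


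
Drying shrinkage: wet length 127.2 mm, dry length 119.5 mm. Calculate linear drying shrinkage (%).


DS = (127.2 - 119.5) / 127.2 * 100 = 6.05%

6.05


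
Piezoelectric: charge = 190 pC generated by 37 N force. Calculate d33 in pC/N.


d33 = 190 / 37 = 5.1 pC/N

5.1


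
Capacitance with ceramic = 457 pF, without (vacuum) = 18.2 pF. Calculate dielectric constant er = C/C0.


er = 457 / 18.2 = 25.11

25.11


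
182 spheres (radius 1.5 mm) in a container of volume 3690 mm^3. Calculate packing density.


V_sphere = 4/3*pi*1.5^3 = 14.1372 mm^3
Total V = 182*14.1372 = 2572.9704 mm^3
PD = 2572.9704 / 3690 = 0.697

0.697


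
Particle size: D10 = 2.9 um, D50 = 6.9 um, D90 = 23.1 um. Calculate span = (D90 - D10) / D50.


Span = (23.1 - 2.9) / 6.9 = 20.2 / 6.9 = 2.928

2.928


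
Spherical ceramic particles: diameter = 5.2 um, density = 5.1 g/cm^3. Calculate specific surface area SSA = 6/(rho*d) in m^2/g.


SSA = 6 / (5.1 * 5.2) = 0.226 m^2/g

0.226


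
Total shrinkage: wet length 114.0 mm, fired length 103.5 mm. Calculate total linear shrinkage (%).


TS = (114.0 - 103.5) / 114.0 * 100 = 9.21%

9.21


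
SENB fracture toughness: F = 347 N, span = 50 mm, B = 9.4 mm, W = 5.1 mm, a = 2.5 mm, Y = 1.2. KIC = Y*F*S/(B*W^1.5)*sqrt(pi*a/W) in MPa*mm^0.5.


KIC = 1.2*347*50/(9.4*5.1^1.5)*sqrt(pi*2.5/5.1) = 238.65

238.65


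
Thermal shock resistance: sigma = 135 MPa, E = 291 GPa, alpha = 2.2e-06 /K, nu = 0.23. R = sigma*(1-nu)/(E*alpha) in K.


R = 135*(1-0.23)/(291*1000*2.2e-06) = 162 K

162


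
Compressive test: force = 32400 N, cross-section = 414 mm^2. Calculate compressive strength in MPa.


CS = 32400 / 414 = 78.3 MPa

78.3


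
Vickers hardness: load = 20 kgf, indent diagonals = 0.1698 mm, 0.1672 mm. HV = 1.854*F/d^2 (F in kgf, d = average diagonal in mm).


d_avg = (0.1698+0.1672)/2 = 0.1685 mm
HV = 1.854*20/0.1685^2 = 1306

1306


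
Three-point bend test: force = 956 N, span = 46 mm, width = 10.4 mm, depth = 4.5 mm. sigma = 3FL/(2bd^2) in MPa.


sigma = 3*956*46/(2*10.4*4.5^2) = 313.2 MPa

313.2


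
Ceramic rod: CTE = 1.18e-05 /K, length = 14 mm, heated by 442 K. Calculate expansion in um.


dL = 1.18e-05 * 14 * 442 * 1000 = 73.018 um

73.018


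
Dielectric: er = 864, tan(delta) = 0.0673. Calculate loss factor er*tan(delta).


Loss = 864 * 0.0673 = 58.147

58.147


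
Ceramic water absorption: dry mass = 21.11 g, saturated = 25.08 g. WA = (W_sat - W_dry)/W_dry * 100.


WA = (25.08 - 21.11) / 21.11 * 100 = 18.81%

18.81


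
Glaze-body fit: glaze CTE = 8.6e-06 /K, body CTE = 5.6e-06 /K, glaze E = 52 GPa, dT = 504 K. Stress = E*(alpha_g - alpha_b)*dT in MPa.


Stress = 52*1000*(8.6e-06 - 5.6e-06)*504 = 78.6 MPa

78.6


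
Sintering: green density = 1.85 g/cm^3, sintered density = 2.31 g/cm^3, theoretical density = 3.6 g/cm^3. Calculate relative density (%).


Relative = 2.31 / 3.6 * 100 = 64.2%

64.2


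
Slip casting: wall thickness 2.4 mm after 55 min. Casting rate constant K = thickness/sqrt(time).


K = 2.4 / sqrt(55) = 2.4 / 7.4162 = 0.324 mm/min^0.5

0.324


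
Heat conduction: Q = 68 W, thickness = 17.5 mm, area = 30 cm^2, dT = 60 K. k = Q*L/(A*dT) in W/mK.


k = 68*17.5/1000/(30/10000*60) = 6.61 W/mK

6.61


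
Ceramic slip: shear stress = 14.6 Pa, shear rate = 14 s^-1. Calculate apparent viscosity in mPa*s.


eta = tau/gamma * 1000 = 14.6/14 * 1000 = 1042.9 mPa*s

1042.9


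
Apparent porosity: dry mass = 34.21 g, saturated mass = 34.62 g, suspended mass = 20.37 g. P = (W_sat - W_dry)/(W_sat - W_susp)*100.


P = (34.62 - 34.21) / (34.62 - 20.37) * 100 = 0.41 / 14.25 * 100 = 2.9%

2.9


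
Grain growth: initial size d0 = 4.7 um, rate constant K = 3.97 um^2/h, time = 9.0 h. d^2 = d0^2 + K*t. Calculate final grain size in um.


d^2 = 4.7^2 + 3.97*9.0 = 57.82
d = sqrt(57.82) = 7.6 um

7.6


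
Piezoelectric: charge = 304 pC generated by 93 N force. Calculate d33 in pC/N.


d33 = 304 / 93 = 3.3 pC/N

3.3


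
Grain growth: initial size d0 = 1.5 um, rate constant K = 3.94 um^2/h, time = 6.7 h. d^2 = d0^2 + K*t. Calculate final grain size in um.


d^2 = 1.5^2 + 3.94*6.7 = 28.648
d = sqrt(28.648) = 5.35 um

5.35


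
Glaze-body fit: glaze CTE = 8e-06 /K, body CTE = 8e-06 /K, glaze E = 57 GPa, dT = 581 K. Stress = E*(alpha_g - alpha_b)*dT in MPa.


Stress = 57*1000*(8e-06 - 8e-06)*581 = 0.0 MPa

0.0


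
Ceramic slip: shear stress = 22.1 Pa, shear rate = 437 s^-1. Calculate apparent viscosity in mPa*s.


eta = tau/gamma * 1000 = 22.1/437 * 1000 = 50.6 mPa*s

50.6


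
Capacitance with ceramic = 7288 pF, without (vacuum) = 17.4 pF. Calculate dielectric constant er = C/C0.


er = 7288 / 17.4 = 418.85

418.85


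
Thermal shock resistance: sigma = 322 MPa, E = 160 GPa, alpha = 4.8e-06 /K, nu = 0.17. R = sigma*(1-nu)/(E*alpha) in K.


R = 322*(1-0.17)/(160*1000*4.8e-06) = 348 K

348


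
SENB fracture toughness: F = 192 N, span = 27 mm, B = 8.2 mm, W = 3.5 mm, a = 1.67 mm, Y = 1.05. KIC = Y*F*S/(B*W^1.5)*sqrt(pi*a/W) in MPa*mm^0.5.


KIC = 1.05*192*27/(8.2*3.5^1.5)*sqrt(pi*1.67/3.5) = 124.12

124.12


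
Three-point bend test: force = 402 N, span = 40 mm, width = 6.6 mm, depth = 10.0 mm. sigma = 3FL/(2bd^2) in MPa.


sigma = 3*402*40/(2*6.6*10.0^2) = 36.5 MPa

36.5


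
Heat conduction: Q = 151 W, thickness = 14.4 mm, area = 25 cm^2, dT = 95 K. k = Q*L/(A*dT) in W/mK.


k = 151*14.4/1000/(25/10000*95) = 9.16 W/mK

9.16


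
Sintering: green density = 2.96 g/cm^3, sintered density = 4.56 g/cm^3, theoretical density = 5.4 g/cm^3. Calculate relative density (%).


Relative = 4.56 / 5.4 * 100 = 84.4%

84.4


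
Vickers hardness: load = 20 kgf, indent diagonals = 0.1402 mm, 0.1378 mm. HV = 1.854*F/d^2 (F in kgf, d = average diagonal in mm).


d_avg = (0.1402+0.1378)/2 = 0.139 mm
HV = 1.854*20/0.139^2 = 1919

1919


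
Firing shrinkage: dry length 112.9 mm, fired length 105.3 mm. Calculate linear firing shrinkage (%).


FS = (112.9 - 105.3) / 112.9 * 100 = 6.73%

6.73


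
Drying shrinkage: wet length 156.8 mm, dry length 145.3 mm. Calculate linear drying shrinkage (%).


DS = (156.8 - 145.3) / 156.8 * 100 = 7.33%

7.33


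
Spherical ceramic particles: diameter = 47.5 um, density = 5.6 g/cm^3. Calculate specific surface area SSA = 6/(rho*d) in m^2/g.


SSA = 6 / (5.6 * 47.5) = 0.023 m^2/g

0.023


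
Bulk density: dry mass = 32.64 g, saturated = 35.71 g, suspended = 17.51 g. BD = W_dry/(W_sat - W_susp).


BD = 32.64 / (35.71 - 17.51) = 32.64 / 18.2 = 1.793 g/cm^3

1.793


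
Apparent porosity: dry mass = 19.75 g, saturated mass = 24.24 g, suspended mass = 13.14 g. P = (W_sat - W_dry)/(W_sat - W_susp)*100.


P = (24.24 - 19.75) / (24.24 - 13.14) * 100 = 4.49 / 11.1 * 100 = 40.5%

40.5


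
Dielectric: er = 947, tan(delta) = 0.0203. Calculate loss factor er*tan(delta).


Loss = 947 * 0.0203 = 19.224

19.224


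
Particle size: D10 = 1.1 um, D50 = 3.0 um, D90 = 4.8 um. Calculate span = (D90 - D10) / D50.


Span = (4.8 - 1.1) / 3.0 = 3.7 / 3.0 = 1.233

1.233


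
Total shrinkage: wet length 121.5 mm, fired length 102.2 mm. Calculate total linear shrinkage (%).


TS = (121.5 - 102.2) / 121.5 * 100 = 15.88%

15.88
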